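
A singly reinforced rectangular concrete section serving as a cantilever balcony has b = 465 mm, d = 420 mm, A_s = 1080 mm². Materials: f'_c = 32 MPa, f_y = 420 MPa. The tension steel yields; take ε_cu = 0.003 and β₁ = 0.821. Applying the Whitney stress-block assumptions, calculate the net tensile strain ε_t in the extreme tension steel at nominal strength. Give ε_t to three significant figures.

a = A_s f_y/(0.85 f'_c b) = 35.86 mm.
β₁ = 0.821, so c = a/β₁ = 35.86/0.821 = 43.68 mm.
From the linear strain diagram with ε_cu = 0.003: ε_t = 0.003 (d − c)/c = 0.003 × (420 − 43.68)/43.68 = 0.0258.
Since ε_t ≥ 0.005, the section is tension-controlled.

ε_t ≈ 0.0258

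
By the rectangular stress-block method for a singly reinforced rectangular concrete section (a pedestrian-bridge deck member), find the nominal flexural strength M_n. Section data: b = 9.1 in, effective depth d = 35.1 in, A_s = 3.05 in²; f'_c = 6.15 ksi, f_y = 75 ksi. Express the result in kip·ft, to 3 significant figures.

M_n ≈ 623 kip·ft

T = A_s f_y = 3.05 × 75 = 228.75 kips.
a = T/(0.85 f'_c b) = 228.75/(0.85 × 6.15 × 9.1) = 4.809 in.
M_n = T(d − a/2) = 228.75 × (35.1 − 2.4045) = 7479.1 kip·in = 7479.1/12 = 623.26 kip·ft.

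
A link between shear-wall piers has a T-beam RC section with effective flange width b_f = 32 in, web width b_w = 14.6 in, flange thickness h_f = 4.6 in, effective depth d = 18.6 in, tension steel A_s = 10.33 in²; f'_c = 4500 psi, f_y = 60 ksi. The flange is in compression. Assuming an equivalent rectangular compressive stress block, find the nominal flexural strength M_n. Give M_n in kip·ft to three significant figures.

Tension: T = A_s f_y = 10.33 × 60 = 619.8 kips.
Try a within the flange: a = T/(0.85 f'_c b_f) = 619.8/(0.85 × 4.5 × 32) = 5.064 in.
a = 5.064 > h_f = 4.6 in: the block extends into the web. Split into flange-overhang and web parts.
C_f = 0.85 f'_c (b_f − b_w) h_f = 0.85 × 4.5 × (32 − 14.6) × 4.6 = 306.2 kips.
Remaining web compression depth: a_w = (T − C_f)/(0.85 f'_c b_w) = (619.8 − 306.2)/(0.85 × 4.5 × 14.6) = 5.616 in.
M_n = C_f(d − h_f/2) + (T − C_f)(d − a_w/2) = 306.2 × (18.6 − 2.3) + 313.6 × (18.6 − 2.808) = 4991.1 + 4952.4 = 9943.5 kip·in.
M_n = 9943.5/12 = 828.63 kip·ft.

M_n ≈ 829 kip·ft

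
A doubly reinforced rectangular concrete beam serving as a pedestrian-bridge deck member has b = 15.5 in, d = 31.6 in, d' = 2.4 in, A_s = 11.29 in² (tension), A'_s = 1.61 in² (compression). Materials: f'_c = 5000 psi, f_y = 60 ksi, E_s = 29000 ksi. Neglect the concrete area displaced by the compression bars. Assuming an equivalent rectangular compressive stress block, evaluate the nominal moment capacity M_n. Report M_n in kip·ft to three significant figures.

Assume both steels yield.
a = (A_s − A'_s) f_y/(0.85 f'_c b) = (11.29 − 1.61) × 60/(0.85 × 5 × 15.5) = 8.817 in.
c = a/β₁ = 8.817/0.8 = 11.021 in; ε'_s = 0.003(c − d')/c = 0.0023 ≥ ε_y = 0.0021, so the compression steel yields.
M_n = (A_s − A'_s) f_y (d − a/2) + A'_s f_y (d − d') = 580.8 × (31.6 − 4.4085) + 96.6 × (31.6 − 2.4) = 15792.8 + 2820.7 = 18613.5 kip·in = 18613.5/12 = 1551.13 kip·ft.

M_n ≈ 1550 kip·ft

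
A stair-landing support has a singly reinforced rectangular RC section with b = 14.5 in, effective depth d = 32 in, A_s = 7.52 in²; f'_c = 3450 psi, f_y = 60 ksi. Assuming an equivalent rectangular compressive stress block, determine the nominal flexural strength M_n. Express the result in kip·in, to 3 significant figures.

M_n ≈ 12000 kip·in

T = A_s f_y = 7.52 × 60 = 451.2 kips.
a = T/(0.85 f'_c b) = 451.2/(0.85 × 3.45 × 14.5) = 10.611 in.
M_n = T(d − a/2) = 451.2 × (32 − 5.3055) = 12044.6 kip·in.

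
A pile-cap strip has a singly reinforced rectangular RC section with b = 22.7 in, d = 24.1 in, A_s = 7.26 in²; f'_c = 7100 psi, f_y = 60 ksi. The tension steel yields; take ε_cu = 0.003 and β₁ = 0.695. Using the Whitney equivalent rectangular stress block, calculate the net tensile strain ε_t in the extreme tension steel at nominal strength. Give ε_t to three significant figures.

ε_t ≈ 0.0128

a = A_s f_y/(0.85 f'_c b) = 3.180 in.
β₁ = 0.695, so c = a/β₁ = 3.180/0.695 = 4.576 in.
From the linear strain diagram with ε_cu = 0.003: ε_t = 0.003 (d − c)/c = 0.003 × (24.1 − 4.576)/4.576 = 0.0128.
Since ε_t ≥ 0.005, the section is tension-controlled.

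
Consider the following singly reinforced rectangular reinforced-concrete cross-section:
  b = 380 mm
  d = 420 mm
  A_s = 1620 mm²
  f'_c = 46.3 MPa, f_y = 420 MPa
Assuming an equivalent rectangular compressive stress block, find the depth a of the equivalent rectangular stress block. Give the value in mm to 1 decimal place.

a ≈ 45.5 mm

T = A_s f_y = 1620 × 420 = 680400 N = 680.4 kN.
Setting C = 0.85 f'_c a b equal to T: a = 680400/(0.85 × 46.3 × 380) = 45.5 mm.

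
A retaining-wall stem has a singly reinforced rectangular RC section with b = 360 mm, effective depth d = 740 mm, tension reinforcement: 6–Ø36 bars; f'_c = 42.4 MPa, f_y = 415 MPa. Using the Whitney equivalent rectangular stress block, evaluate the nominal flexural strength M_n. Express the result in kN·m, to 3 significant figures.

A_s = 6 × 1018 = 6108 mm².
T = A_s f_y = 6108 × 415 = 2534820 N = 2534.82 kN.
From C = T: a = T/(0.85 f'_c b) = 2534820/(0.85 × 42.4 × 360) = 195.37 mm.
M_n = T(d − a/2) = 2534.82 kN × (740 − 97.685) mm = 1628.15 kN·m.

M_n ≈ 1630 kN·m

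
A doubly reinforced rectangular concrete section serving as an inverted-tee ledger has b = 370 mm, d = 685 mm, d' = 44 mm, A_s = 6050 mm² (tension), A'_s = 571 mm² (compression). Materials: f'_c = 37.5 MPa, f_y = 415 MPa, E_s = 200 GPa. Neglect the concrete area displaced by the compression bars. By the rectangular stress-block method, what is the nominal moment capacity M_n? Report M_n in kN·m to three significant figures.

M_n ≈ 1490 kN·m

Assume both tension and compression steel yield.
Net tension couple steel: A_s − A'_s = 5479 mm².
a = (A_s − A'_s) f_y / (0.85 f'_c b) = 2273785/(0.85 × 37.5 × 370) = 192.80 mm.
c = a/β₁ = 192.80/0.782 = 246.55 mm; ε'_s = 0.003(c − d')/c = 0.0025 ≥ f_y/E_s = 0.0021, so compression steel does yield.
M_n = (A_s − A'_s) f_y (d − a/2) + A'_s f_y (d − d') = [2273785 × (685 − 96.4) + 236965 × (685 − 44)] × 10⁻⁶ = 1338.35 + 151.89 = 1490.24 kN·m.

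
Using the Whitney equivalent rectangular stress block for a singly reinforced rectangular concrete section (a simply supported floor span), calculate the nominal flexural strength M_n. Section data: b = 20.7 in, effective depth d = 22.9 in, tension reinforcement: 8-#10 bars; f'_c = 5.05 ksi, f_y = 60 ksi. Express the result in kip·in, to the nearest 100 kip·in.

A_s = 8 × 1.27 = 10.16 in².
T = A_s f_y = 10.16 × 60 = 609.6 kips.
a = T/(0.85 f'_c b) = 609.6/(0.85 × 5.05 × 20.7) = 6.861 in.
M_n = T(d − a/2) = 609.6 × (22.9 − 3.4305) = 11868.6 kip·in.

M_n ≈ 11900 kip·in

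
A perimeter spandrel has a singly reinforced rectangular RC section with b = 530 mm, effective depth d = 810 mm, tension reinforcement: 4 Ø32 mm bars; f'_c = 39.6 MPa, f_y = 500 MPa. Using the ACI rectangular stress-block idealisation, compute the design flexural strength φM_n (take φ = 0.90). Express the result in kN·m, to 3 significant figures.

A_s = 4 × 804 = 3216 mm².
T = A_s f_y = 3216 × 500 = 1608000 N = 1608 kN.
From C = T: a = T/(0.85 f'_c b) = 1608000/(0.85 × 39.6 × 530) = 90.14 mm.
M_n = T(d − a/2) = 1608 kN × (810 − 45.07) mm = 1230.01 kN·m.
φM_n = 0.90 × 1230.01 = 1107.01 kN·m.

φM_n ≈ 1110 kN·m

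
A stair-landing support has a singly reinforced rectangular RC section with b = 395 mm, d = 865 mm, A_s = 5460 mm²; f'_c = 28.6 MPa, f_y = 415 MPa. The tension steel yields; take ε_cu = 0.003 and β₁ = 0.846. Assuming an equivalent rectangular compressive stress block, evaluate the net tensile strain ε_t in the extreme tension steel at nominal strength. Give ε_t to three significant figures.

a = A_s f_y/(0.85 f'_c b) = 235.97 mm.
β₁ = 0.846, so c = a/β₁ = 235.97/0.846 = 278.92 mm.
From the linear strain diagram with ε_cu = 0.003: ε_t = 0.003 (d − c)/c = 0.003 × (865 − 278.92)/278.92 = 0.00630.
Since ε_t ≥ 0.005, the section is tension-controlled.

ε_t ≈ 0.00630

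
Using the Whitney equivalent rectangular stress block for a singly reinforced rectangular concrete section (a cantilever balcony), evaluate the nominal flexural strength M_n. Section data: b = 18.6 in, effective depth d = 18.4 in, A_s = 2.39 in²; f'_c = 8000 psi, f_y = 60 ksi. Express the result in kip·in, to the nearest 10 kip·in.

M_n ≈ 2560 kip·in

T = A_s f_y = 2.39 × 60 = 143.4 kips.
a = T/(0.85 f'_c b) = 143.4/(0.85 × 8 × 18.6) = 1.134 in.
M_n = T(d − a/2) = 143.4 × (18.4 − 0.567) = 2557.3 kip·in.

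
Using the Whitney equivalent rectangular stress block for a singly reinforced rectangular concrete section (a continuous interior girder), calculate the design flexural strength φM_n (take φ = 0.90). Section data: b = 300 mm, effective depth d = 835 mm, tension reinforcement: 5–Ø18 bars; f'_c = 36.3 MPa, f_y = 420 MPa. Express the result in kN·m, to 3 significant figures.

A_s = 5 × 254 = 1270 mm².
T = A_s f_y = 1270 × 420 = 533400 N = 533.4 kN.
From C = T: a = T/(0.85 f'_c b) = 533400/(0.85 × 36.3 × 300) = 57.62 mm.
M_n = T(d − a/2) = 533.4 kN × (835 − 28.81) mm = 430.02 kN·m.
φM_n = 0.90 × 430.02 = 387.02 kN·m.

φM_n ≈ 387 kN·m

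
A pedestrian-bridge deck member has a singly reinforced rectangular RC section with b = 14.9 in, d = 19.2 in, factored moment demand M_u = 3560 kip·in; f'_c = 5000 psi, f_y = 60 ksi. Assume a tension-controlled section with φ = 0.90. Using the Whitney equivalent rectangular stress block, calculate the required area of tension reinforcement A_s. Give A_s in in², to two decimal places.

A_s ≈ 3.79 in²

M_n = M_u/φ = 3560/0.90 = 3955.56 kip·in.
From M_n = 0.85 f'_c a b (d − a/2):
a = d − √(d² − 2M_n/(0.85 f'_c b)) = 19.2 − √(19.2² − 2 × 3955.56/(0.85 × 5 × 14.9)) = 3.589 in.
A_s = 0.85 f'_c a b / f_y = 0.85 × 5 × 3.589 × 14.9 / 60 = 3.788 in².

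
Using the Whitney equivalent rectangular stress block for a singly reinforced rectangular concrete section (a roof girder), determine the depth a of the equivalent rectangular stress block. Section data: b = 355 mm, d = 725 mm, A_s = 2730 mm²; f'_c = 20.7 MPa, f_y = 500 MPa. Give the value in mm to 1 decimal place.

T = A_s f_y = 2730 × 500 = 1365000 N = 1365 kN.
Setting C = 0.85 f'_c a b equal to T: a = 1365000/(0.85 × 20.7 × 355) = 218.5 mm.

a ≈ 218.5 mm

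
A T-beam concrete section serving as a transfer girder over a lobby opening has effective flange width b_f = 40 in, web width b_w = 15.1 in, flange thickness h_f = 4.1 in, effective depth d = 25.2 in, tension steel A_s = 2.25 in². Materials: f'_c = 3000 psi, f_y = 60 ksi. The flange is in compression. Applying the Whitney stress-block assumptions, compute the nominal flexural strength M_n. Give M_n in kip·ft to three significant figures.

Tension: T = A_s f_y = 2.25 × 60 = 135 kips.
Try a within the flange: a = T/(0.85 f'_c b_f) = 135/(0.85 × 3 × 40) = 1.324 in.
Since a = 1.324 ≤ h_f = 4.1 in, the stress block lies entirely in the flange; analyse as a rectangular beam of width b_f.
M_n = T(d − a/2) = 135 × (25.2 − 0.662) = 3312.6 kip·in.
M_n = 3312.6/12 = 276.05 kip·ft.

M_n ≈ 276 kip·ft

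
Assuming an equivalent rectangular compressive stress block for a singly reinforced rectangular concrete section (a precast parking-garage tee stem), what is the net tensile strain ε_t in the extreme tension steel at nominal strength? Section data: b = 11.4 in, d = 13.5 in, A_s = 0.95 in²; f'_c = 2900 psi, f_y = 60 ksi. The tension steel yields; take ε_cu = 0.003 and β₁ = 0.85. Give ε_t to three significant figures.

a = A_s f_y/(0.85 f'_c b) = 2.028 in.
β₁ = 0.85, so c = a/β₁ = 2.028/0.85 = 2.386 in.
From the linear strain diagram with ε_cu = 0.003: ε_t = 0.003 (d − c)/c = 0.003 × (13.5 − 2.386)/2.386 = 0.0140.
Since ε_t ≥ 0.005, the section is tension-controlled.

ε_t ≈ 0.0140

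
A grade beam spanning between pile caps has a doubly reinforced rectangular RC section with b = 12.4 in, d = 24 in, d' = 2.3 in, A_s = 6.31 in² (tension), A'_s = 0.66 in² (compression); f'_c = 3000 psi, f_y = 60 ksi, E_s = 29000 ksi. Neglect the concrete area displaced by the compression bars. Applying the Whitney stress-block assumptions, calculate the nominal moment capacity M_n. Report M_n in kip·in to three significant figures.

M_n ≈ 7180 kip·in

Assume both steels yield.
a = (A_s − A'_s) f_y/(0.85 f'_c b) = (6.31 − 0.66) × 60/(0.85 × 3 × 12.4) = 10.721 in.
c = a/β₁ = 10.721/0.85 = 12.613 in; ε'_s = 0.003(c − d')/c = 0.0025 ≥ ε_y = 0.0021, so the compression steel yields.
M_n = (A_s − A'_s) f_y (d − a/2) + A'_s f_y (d − d') = 339 × (24 − 5.3605) + 39.6 × (24 − 2.3) = 6318.8 + 859.3 = 7178.1 kip·in.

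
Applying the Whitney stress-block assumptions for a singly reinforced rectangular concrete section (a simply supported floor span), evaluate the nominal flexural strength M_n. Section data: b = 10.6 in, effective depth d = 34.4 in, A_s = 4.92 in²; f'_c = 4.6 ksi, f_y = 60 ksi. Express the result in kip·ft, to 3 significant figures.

T = A_s f_y = 4.92 × 60 = 295.2 kips.
a = T/(0.85 f'_c b) = 295.2/(0.85 × 4.6 × 10.6) = 7.123 in.
M_n = T(d − a/2) = 295.2 × (34.4 − 3.5615) = 9103.5 kip·in = 9103.5/12 = 758.63 kip·ft.

M_n ≈ 759 kip·ft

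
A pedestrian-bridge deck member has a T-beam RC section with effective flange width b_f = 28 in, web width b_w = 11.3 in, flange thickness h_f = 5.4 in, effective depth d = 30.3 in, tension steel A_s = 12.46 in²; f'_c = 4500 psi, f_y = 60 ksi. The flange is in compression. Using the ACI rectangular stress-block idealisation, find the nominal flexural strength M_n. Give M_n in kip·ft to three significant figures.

Tension: T = A_s f_y = 12.46 × 60 = 747.6 kips.
Try a within the flange: a = T/(0.85 f'_c b_f) = 747.6/(0.85 × 4.5 × 28) = 6.980 in.
a = 6.980 > h_f = 5.4 in: the block extends into the web. Split into flange-overhang and web parts.
C_f = 0.85 f'_c (b_f − b_w) h_f = 0.85 × 4.5 × (28 − 11.3) × 5.4 = 344.9 kips.
Remaining web compression depth: a_w = (T − C_f)/(0.85 f'_c b_w) = (747.6 − 344.9)/(0.85 × 4.5 × 11.3) = 9.317 in.
M_n = C_f(d − h_f/2) + (T − C_f)(d − a_w/2) = 344.9 × (30.3 − 2.7) + 402.7 × (30.3 − 4.6585) = 9519.2 + 10325.8 = 19845.0 kip·in.
M_n = 19845.0/12 = 1653.75 kip·ft.

M_n ≈ 1650 kip·ft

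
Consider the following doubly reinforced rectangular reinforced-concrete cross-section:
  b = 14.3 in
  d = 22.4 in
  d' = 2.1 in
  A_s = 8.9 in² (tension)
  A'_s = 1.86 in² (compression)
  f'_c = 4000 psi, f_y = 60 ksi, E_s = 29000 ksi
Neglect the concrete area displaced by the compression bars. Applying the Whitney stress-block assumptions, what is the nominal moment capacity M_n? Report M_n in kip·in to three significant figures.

Assume both steels yield.
a = (A_s − A'_s) f_y/(0.85 f'_c b) = (8.9 − 1.86) × 60/(0.85 × 4 × 14.3) = 8.688 in.
c = a/β₁ = 8.688/0.85 = 10.221 in; ε'_s = 0.003(c − d')/c = 0.0024 ≥ ε_y = 0.0021, so the compression steel yields.
M_n = (A_s − A'_s) f_y (d − a/2) + A'_s f_y (d − d') = 422.4 × (22.4 − 4.344) + 111.6 × (22.4 − 2.1) = 7626.9 + 2265.5 = 9892.4 kip·in.

M_n ≈ 9890 kip·in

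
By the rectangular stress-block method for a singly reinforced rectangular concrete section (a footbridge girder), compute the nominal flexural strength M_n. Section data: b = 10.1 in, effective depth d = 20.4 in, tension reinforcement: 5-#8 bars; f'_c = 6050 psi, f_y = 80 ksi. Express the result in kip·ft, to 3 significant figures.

M_n ≈ 457 kip·ft

A_s = 5 × 0.79 = 3.95 in².
T = A_s f_y = 3.95 × 80 = 316 kips.
a = T/(0.85 f'_c b) = 316/(0.85 × 6.05 × 10.1) = 6.084 in.
M_n = T(d − a/2) = 316 × (20.4 − 3.042) = 5485.1 kip·in = 5485.1/12 = 457.09 kip·ft.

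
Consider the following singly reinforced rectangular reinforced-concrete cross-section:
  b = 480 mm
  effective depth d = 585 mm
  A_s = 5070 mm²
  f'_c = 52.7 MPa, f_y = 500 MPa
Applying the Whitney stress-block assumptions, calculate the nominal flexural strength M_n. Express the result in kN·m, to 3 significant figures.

T = A_s f_y = 5070 × 500 = 2535000 N = 2535 kN.
From C = T: a = T/(0.85 f'_c b) = 2535000/(0.85 × 52.7 × 480) = 117.90 mm.
M_n = T(d − a/2) = 2535 kN × (585 − 58.95) mm = 1333.54 kN·m.

M_n ≈ 1330 kN·m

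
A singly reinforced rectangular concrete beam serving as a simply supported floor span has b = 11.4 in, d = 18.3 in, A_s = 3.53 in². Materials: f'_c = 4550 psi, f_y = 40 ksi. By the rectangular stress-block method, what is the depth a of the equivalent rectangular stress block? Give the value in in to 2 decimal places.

a ≈ 3.20 in

T = A_s f_y = 3.53 × 40 = 141.2 kips.
a = T/(0.85 f'_c b) = 141.2/(0.85 × 4.55 × 11.4) = 3.20 in.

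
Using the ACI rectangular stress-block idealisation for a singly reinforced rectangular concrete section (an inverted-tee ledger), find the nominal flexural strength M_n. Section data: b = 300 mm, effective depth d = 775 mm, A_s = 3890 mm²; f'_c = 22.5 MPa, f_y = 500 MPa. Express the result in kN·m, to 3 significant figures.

M_n ≈ 1180 kN·m

T = A_s f_y = 3890 × 500 = 1945000 N = 1945 kN.
From C = T: a = T/(0.85 f'_c b) = 1945000/(0.85 × 22.5 × 300) = 339.00 mm.
M_n = T(d − a/2) = 1945 kN × (775 − 169.5) mm = 1177.70 kN·m.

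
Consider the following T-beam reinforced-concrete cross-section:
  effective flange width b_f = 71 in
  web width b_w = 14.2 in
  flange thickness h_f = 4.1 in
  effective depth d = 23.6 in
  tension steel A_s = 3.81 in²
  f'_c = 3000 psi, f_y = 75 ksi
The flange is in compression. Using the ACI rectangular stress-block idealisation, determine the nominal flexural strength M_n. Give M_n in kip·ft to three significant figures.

M_n ≈ 543 kip·ft

Tension: T = A_s f_y = 3.81 × 75 = 285.75 kips.
Try a within the flange: a = T/(0.85 f'_c b_f) = 285.75/(0.85 × 3 × 71) = 1.578 in.
Since a = 1.578 ≤ h_f = 4.1 in, the stress block lies entirely in the flange; analyse as a rectangular beam of width b_f.
M_n = T(d − a/2) = 285.75 × (23.6 − 0.789) = 6518.2 kip·in.
M_n = 6518.2/12 = 543.18 kip·ft.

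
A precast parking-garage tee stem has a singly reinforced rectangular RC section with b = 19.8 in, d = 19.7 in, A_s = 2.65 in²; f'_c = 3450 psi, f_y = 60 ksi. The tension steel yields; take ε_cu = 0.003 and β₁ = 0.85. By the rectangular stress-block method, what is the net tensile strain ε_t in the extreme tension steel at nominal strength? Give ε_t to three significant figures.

a = A_s f_y/(0.85 f'_c b) = 2.738 in.
β₁ = 0.85, so c = a/β₁ = 2.738/0.85 = 3.221 in.
From the linear strain diagram with ε_cu = 0.003: ε_t = 0.003 (d − c)/c = 0.003 × (19.7 − 3.221)/3.221 = 0.0153.
Since ε_t ≥ 0.005, the section is tension-controlled.

ε_t ≈ 0.0153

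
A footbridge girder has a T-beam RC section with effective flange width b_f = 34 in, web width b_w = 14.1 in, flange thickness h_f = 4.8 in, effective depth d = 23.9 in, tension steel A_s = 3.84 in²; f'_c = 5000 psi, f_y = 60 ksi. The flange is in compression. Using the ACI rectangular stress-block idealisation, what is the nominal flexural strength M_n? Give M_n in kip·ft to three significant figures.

Tension: T = A_s f_y = 3.84 × 60 = 230.4 kips.
Try a within the flange: a = T/(0.85 f'_c b_f) = 230.4/(0.85 × 5 × 34) = 1.594 in.
Since a = 1.594 ≤ h_f = 4.8 in, the stress block lies entirely in the flange; analyse as a rectangular beam of width b_f.
M_n = T(d − a/2) = 230.4 × (23.9 − 0.797) = 5322.9 kip·in.
M_n = 5322.9/12 = 443.58 kip·ft.

M_n ≈ 444 kip·ft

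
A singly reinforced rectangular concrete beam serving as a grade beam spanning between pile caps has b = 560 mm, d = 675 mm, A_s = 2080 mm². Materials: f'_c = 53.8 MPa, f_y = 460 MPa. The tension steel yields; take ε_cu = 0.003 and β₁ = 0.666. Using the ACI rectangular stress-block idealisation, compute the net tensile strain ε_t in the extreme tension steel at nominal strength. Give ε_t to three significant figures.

ε_t ≈ 0.0331

a = A_s f_y/(0.85 f'_c b) = 37.36 mm.
β₁ = 0.666, so c = a/β₁ = 37.36/0.666 = 56.10 mm.
From the linear strain diagram with ε_cu = 0.003: ε_t = 0.003 (d − c)/c = 0.003 × (675 − 56.10)/56.10 = 0.0331.
Since ε_t ≥ 0.005, the section is tension-controlled.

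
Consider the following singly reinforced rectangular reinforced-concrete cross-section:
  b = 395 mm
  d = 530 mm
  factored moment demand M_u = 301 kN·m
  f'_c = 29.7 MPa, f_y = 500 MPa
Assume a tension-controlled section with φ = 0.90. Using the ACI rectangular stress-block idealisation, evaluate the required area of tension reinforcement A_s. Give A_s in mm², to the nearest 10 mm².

A_s ≈ 1350 mm²

M_n = M_u/φ = 301/0.90 = 334.444 kN·m.
With M_n = 0.85 f'_c a b (d − a/2), solve the quadratic for a:
a = d − √(d² − 2M_n/(0.85 f'_c b)) = 530 − √(530² − 2 × 334.444×10⁶/(0.85 × 29.7 × 395)) = 67.59 mm.
A_s = 0.85 f'_c a b / f_y = 0.85 × 29.7 × 67.59 × 395 / 500 = 1348.0 mm².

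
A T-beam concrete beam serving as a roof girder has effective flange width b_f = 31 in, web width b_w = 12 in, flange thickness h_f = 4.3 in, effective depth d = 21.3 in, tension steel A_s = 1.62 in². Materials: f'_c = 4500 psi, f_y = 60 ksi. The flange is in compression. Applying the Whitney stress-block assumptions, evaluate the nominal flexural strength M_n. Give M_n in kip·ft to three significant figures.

Tension: T = A_s f_y = 1.62 × 60 = 97.2 kips.
Try a within the flange: a = T/(0.85 f'_c b_f) = 97.2/(0.85 × 4.5 × 31) = 0.820 in.
Since a = 0.820 ≤ h_f = 4.3 in, the stress block lies entirely in the flange; analyse as a rectangular beam of width b_f.
M_n = T(d − a/2) = 97.2 × (21.3 − 0.41) = 2030.5 kip·in.
M_n = 2030.5/12 = 169.21 kip·ft.

M_n ≈ 169 kip·ft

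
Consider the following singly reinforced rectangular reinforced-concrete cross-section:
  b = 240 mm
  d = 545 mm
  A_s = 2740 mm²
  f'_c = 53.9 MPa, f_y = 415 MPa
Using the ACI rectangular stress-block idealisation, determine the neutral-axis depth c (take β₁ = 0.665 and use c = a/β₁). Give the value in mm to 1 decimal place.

c ≈ 155.5 mm

T = A_s f_y = 2740 × 415 = 1137100 N = 1137.1 kN.
Setting C = 0.85 f'_c a b equal to T: a = 1137100/(0.85 × 53.9 × 240) = 103.414 mm.
With β₁ = 0.665, c = a/β₁ = 103.414/0.665 = 155.5 mm.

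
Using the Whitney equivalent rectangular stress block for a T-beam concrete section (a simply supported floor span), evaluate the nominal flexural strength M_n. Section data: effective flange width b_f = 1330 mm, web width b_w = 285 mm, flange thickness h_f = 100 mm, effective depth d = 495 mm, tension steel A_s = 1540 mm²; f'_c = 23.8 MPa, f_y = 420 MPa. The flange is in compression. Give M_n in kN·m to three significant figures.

M_n ≈ 312 kN·m

Tension: T = A_s f_y = 1540 × 420 = 646800 N.
Try a within the flange: a = T/(0.85 f'_c b_f) = 646800/(0.85 × 23.8 × 1330) = 24.04 mm.
Since a = 24.04 ≤ h_f = 100 mm, the stress block lies entirely in the flange; analyse as a rectangular beam of width b_f.
M_n = T(d − a/2) = 646800 × (495 − 12.02) = 312.39 × 10⁶ N·mm.
M_n = 312.39 kN·m.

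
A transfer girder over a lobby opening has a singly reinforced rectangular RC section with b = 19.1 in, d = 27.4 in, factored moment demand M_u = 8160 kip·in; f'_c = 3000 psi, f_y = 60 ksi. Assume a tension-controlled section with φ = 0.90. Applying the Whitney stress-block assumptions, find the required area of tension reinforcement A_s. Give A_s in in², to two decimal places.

A_s ≈ 6.45 in²

M_n = M_u/φ = 8160/0.90 = 9066.67 kip·in.
From M_n = 0.85 f'_c a b (d − a/2):
a = d − √(d² − 2M_n/(0.85 f'_c b)) = 27.4 − √(27.4² − 2 × 9066.67/(0.85 × 3 × 19.1)) = 7.946 in.
A_s = 0.85 f'_c a b / f_y = 0.85 × 3 × 7.946 × 19.1 / 60 = 6.450 in².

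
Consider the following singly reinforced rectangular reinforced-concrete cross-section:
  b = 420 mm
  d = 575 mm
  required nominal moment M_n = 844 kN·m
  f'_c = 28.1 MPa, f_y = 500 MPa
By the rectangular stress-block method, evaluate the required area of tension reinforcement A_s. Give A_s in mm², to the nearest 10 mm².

A_s ≈ 3450 mm²

With M_n = 0.85 f'_c a b (d − a/2), solve the quadratic for a:
a = d − √(d² − 2M_n/(0.85 f'_c b)) = 575 − √(575² − 2 × 844×10⁶/(0.85 × 28.1 × 420)) = 172.06 mm.
A_s = 0.85 f'_c a b / f_y = 0.85 × 28.1 × 172.06 × 420 / 500 = 3452.1 mm².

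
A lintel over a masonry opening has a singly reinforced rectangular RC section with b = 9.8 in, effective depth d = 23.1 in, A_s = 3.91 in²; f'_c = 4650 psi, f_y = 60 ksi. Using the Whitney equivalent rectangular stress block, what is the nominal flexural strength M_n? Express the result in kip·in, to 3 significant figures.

T = A_s f_y = 3.91 × 60 = 234.6 kips.
a = T/(0.85 f'_c b) = 234.6/(0.85 × 4.65 × 9.8) = 6.057 in.
M_n = T(d − a/2) = 234.6 × (23.1 − 3.0285) = 4708.8 kip·in.

M_n ≈ 4710 kip·in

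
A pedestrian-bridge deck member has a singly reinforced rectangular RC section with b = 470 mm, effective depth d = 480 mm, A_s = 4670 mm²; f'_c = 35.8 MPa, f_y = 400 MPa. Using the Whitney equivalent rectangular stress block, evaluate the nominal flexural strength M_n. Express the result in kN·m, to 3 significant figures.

T = A_s f_y = 4670 × 400 = 1868000 N = 1868 kN.
From C = T: a = T/(0.85 f'_c b) = 1868000/(0.85 × 35.8 × 470) = 130.61 mm.
M_n = T(d − a/2) = 1868 kN × (480 − 65.305) mm = 774.65 kN·m.

M_n ≈ 775 kN·m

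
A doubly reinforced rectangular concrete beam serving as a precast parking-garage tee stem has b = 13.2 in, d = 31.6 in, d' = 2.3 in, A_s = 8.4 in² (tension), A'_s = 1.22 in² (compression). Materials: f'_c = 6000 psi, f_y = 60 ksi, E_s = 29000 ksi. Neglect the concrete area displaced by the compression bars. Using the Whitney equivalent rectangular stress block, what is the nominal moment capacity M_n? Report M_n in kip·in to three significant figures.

Assume both steels yield.
a = (A_s − A'_s) f_y/(0.85 f'_c b) = (8.4 − 1.22) × 60/(0.85 × 6 × 13.2) = 6.399 in.
c = a/β₁ = 6.399/0.75 = 8.532 in; ε'_s = 0.003(c − d')/c = 0.0022 ≥ ε_y = 0.0021, so the compression steel yields.
M_n = (A_s − A'_s) f_y (d − a/2) + A'_s f_y (d − d') = 430.8 × (31.6 − 3.1995) + 73.2 × (31.6 − 2.3) = 12234.9 + 2144.8 = 14379.7 kip·in.

M_n ≈ 14400 kip·in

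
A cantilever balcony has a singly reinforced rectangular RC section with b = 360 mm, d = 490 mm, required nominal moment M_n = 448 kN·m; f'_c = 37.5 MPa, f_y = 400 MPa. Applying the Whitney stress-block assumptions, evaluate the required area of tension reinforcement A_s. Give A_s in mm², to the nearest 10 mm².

With M_n = 0.85 f'_c a b (d − a/2), solve the quadratic for a:
a = d − √(d² − 2M_n/(0.85 f'_c b)) = 490 − √(490² − 2 × 448×10⁶/(0.85 × 37.5 × 360)) = 87.49 mm.
A_s = 0.85 f'_c a b / f_y = 0.85 × 37.5 × 87.49 × 360 / 400 = 2509.9 mm².

A_s ≈ 2510 mm²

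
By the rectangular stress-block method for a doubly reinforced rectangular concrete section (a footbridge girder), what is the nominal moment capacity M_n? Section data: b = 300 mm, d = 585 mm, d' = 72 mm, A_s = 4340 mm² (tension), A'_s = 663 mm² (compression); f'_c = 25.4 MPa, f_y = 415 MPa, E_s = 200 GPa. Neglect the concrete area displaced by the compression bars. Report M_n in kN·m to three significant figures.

Assume both tension and compression steel yield.
Net tension couple steel: A_s − A'_s = 3677 mm².
a = (A_s − A'_s) f_y / (0.85 f'_c b) = 1525955/(0.85 × 25.4 × 300) = 235.60 mm.
c = a/β₁ = 235.60/0.85 = 277.18 mm; ε'_s = 0.003(c − d')/c = 0.0022 ≥ f_y/E_s = 0.0021, so compression steel does yield.
M_n = (A_s − A'_s) f_y (d − a/2) + A'_s f_y (d − d') = [1525955 × (585 − 117.8) + 275145 × (585 − 72)] × 10⁻⁶ = 712.93 + 141.15 = 854.08 kN·m.

M_n ≈ 854 kN·m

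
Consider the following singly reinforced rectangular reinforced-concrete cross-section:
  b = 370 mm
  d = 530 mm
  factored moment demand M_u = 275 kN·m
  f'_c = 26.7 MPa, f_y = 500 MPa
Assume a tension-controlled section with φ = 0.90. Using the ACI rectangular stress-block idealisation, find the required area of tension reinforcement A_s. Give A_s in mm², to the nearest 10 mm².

M_n = M_u/φ = 275/0.90 = 305.556 kN·m.
With M_n = 0.85 f'_c a b (d − a/2), solve the quadratic for a:
a = d − √(d² − 2M_n/(0.85 f'_c b)) = 530 − √(530² − 2 × 305.556×10⁶/(0.85 × 26.7 × 370)) = 73.79 mm.
A_s = 0.85 f'_c a b / f_y = 0.85 × 26.7 × 73.79 × 370 / 500 = 1239.3 mm².

A_s ≈ 1240 mm²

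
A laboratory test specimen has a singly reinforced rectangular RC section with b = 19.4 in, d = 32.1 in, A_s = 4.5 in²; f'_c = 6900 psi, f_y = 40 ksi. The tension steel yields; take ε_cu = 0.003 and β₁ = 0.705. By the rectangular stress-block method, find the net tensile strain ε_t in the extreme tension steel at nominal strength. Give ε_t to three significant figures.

ε_t ≈ 0.0399

a = A_s f_y/(0.85 f'_c b) = 1.582 in.
β₁ = 0.705, so c = a/β₁ = 1.582/0.705 = 2.244 in.
From the linear strain diagram with ε_cu = 0.003: ε_t = 0.003 (d − c)/c = 0.003 × (32.1 − 2.244)/2.244 = 0.0399.
Since ε_t ≥ 0.005, the section is tension-controlled.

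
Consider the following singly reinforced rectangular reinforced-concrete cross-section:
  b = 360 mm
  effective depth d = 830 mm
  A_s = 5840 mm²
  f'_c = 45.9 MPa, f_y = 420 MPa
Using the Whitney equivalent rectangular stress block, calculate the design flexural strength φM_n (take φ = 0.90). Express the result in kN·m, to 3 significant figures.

φM_n ≈ 1640 kN·m

T = A_s f_y = 5840 × 420 = 2452800 N = 2452.8 kN.
From C = T: a = T/(0.85 f'_c b) = 2452800/(0.85 × 45.9 × 360) = 174.63 mm.
M_n = T(d − a/2) = 2452.8 kN × (830 − 87.315) mm = 1821.66 kN·m.
φM_n = 0.90 × 1821.66 = 1639.49 kN·m.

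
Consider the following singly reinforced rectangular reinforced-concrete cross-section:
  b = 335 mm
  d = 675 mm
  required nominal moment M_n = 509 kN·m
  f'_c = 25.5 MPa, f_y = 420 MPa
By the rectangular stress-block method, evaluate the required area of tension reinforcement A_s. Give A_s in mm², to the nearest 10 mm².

With M_n = 0.85 f'_c a b (d − a/2), solve the quadratic for a:
a = d − √(d² − 2M_n/(0.85 f'_c b)) = 675 − √(675² − 2 × 509×10⁶/(0.85 × 25.5 × 335)) = 113.37 mm.
A_s = 0.85 f'_c a b / f_y = 0.85 × 25.5 × 113.37 × 335 / 420 = 1960.0 mm².

A_s ≈ 1960 mm²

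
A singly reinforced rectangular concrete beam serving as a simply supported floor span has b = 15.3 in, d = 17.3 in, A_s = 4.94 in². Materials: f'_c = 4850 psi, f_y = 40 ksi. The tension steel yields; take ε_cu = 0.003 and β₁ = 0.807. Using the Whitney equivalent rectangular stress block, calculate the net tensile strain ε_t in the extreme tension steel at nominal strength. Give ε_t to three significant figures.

a = A_s f_y/(0.85 f'_c b) = 3.133 in.
β₁ = 0.807, so c = a/β₁ = 3.133/0.807 = 3.882 in.
From the linear strain diagram with ε_cu = 0.003: ε_t = 0.003 (d − c)/c = 0.003 × (17.3 − 3.882)/3.882 = 0.0104.
Since ε_t ≥ 0.005, the section is tension-controlled.

ε_t ≈ 0.0104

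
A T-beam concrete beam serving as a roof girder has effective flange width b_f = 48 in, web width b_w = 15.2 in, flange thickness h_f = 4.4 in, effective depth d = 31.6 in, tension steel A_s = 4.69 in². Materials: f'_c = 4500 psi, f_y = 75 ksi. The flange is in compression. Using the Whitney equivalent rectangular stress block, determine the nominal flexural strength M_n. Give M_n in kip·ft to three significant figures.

Tension: T = A_s f_y = 4.69 × 75 = 351.75 kips.
Try a within the flange: a = T/(0.85 f'_c b_f) = 351.75/(0.85 × 4.5 × 48) = 1.916 in.
Since a = 1.916 ≤ h_f = 4.4 in, the stress block lies entirely in the flange; analyse as a rectangular beam of width b_f.
M_n = T(d − a/2) = 351.75 × (31.6 − 0.958) = 10778.3 kip·in.
M_n = 10778.3/12 = 898.19 kip·ft.

M_n ≈ 898 kip·ft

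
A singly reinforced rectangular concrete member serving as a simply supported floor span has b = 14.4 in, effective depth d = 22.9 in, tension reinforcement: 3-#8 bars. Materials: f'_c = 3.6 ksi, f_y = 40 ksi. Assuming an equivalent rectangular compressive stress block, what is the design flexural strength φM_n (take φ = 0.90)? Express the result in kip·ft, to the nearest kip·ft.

A_s = 3 × 0.79 = 2.37 in².
T = A_s f_y = 2.37 × 40 = 94.8 kips.
a = T/(0.85 f'_c b) = 94.8/(0.85 × 3.6 × 14.4) = 2.151 in.
M_n = T(d − a/2) = 94.8 × (22.9 − 1.0755) = 2069.0 kip·in = 2069.0/12 = 172.42 kip·ft.
φM_n = 0.90 × 172.42 = 155.18 kip·ft.

φM_n ≈ 155 kip·ft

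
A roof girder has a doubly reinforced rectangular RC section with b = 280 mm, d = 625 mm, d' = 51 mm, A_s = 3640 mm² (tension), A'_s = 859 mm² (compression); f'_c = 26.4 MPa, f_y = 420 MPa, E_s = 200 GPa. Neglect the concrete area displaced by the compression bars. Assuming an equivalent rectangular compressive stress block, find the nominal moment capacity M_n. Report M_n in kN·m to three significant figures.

Assume both tension and compression steel yield.
Net tension couple steel: A_s − A'_s = 2781 mm².
a = (A_s − A'_s) f_y / (0.85 f'_c b) = 1168020/(0.85 × 26.4 × 280) = 185.90 mm.
c = a/β₁ = 185.90/0.85 = 218.71 mm; ε'_s = 0.003(c − d')/c = 0.0023 ≥ f_y/E_s = 0.0021, so compression steel does yield.
M_n = (A_s − A'_s) f_y (d − a/2) + A'_s f_y (d − d') = [1168020 × (625 − 92.95) + 360780 × (625 − 51)] × 10⁻⁶ = 621.45 + 207.09 = 828.54 kN·m.

M_n ≈ 829 kN·m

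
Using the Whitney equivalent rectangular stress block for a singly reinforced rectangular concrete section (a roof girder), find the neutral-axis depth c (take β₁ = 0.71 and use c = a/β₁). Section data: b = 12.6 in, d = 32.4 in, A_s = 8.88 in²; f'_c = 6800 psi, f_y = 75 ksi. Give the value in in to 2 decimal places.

c ≈ 12.88 in

T = A_s f_y = 8.88 × 75 = 666 kips.
a = T/(0.85 f'_c b) = 666/(0.85 × 6.8 × 12.6) = 9.1448 in.
With β₁ = 0.71, c = a/β₁ = 9.1448/0.71 = 12.88 in.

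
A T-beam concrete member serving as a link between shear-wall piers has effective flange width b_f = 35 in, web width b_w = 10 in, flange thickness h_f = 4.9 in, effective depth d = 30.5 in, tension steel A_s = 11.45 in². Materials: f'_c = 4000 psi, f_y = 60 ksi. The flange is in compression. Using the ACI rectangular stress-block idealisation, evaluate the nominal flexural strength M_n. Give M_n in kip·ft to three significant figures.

M_n ≈ 1570 kip·ft

Tension: T = A_s f_y = 11.45 × 60 = 687 kips.
Try a within the flange: a = T/(0.85 f'_c b_f) = 687/(0.85 × 4 × 35) = 5.773 in.
a = 5.773 > h_f = 4.9 in: the block extends into the web. Split into flange-overhang and web parts.
C_f = 0.85 f'_c (b_f − b_w) h_f = 0.85 × 4 × (35 − 10) × 4.9 = 416.5 kips.
Remaining web compression depth: a_w = (T − C_f)/(0.85 f'_c b_w) = (687 − 416.5)/(0.85 × 4 × 10) = 7.956 in.
M_n = C_f(d − h_f/2) + (T − C_f)(d − a_w/2) = 416.5 × (30.5 − 2.45) + 270.5 × (30.5 − 3.978) = 11682.8 + 7174.2 = 18857.0 kip·in.
M_n = 18857.0/12 = 1571.42 kip·ft.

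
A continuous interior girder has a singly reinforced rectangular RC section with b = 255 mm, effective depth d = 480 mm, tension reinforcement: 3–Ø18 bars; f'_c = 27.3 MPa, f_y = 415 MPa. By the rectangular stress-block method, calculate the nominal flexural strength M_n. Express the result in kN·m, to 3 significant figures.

M_n ≈ 143 kN·m

A_s = 3 × 254 = 762 mm².
T = A_s f_y = 762 × 415 = 316230 N = 316.23 kN.
From C = T: a = T/(0.85 f'_c b) = 316230/(0.85 × 27.3 × 255) = 53.44 mm.
M_n = T(d − a/2) = 316.23 kN × (480 − 26.72) mm = 143.34 kN·m.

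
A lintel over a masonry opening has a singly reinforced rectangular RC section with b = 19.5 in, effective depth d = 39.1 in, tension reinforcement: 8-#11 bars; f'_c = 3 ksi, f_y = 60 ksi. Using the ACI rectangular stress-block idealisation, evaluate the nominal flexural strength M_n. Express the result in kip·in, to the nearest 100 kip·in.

M_n ≈ 23600 kip·in

A_s = 8 × 1.56 = 12.48 in².
T = A_s f_y = 12.48 × 60 = 748.8 kips.
a = T/(0.85 f'_c b) = 748.8/(0.85 × 3 × 19.5) = 15.059 in.
M_n = T(d − a/2) = 748.8 × (39.1 − 7.5295) = 23640.0 kip·in.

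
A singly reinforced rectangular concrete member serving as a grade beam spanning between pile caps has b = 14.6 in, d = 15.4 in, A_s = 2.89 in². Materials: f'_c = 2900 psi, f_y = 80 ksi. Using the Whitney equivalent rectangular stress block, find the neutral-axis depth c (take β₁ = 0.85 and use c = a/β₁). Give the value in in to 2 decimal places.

c ≈ 7.56 in

T = A_s f_y = 2.89 × 80 = 231.2 kips.
a = T/(0.85 f'_c b) = 231.2/(0.85 × 2.9 × 14.6) = 6.4242 in.
With β₁ = 0.85, c = a/β₁ = 6.4242/0.85 = 7.56 in.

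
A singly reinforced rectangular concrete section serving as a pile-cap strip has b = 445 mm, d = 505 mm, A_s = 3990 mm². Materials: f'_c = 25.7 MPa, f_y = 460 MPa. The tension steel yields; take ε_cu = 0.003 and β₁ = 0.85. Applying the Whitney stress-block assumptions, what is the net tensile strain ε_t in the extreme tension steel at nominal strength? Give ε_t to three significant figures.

a = A_s f_y/(0.85 f'_c b) = 188.81 mm.
β₁ = 0.85, so c = a/β₁ = 188.81/0.85 = 222.13 mm.
From the linear strain diagram with ε_cu = 0.003: ε_t = 0.003 (d − c)/c = 0.003 × (505 − 222.13)/222.13 = 0.00382.
ε_t < 0.004 — the section is over-reinforced for flexure under ACI limits.

ε_t ≈ 0.00382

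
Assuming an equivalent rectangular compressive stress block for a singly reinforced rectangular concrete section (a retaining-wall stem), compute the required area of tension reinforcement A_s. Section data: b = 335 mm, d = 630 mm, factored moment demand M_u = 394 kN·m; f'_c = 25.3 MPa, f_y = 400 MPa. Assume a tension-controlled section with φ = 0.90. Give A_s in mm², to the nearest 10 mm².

M_n = M_u/φ = 394/0.90 = 437.778 kN·m.
With M_n = 0.85 f'_c a b (d − a/2), solve the quadratic for a:
a = d − √(d² − 2M_n/(0.85 f'_c b)) = 630 − √(630² − 2 × 437.778×10⁶/(0.85 × 25.3 × 335)) = 105.25 mm.
A_s = 0.85 f'_c a b / f_y = 0.85 × 25.3 × 105.25 × 335 / 400 = 1895.6 mm².

A_s ≈ 1900 mm²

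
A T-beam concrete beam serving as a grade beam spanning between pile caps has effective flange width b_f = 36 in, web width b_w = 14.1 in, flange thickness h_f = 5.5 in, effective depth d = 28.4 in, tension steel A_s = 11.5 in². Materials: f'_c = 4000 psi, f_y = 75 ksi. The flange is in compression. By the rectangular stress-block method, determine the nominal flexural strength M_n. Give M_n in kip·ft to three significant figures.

M_n ≈ 1770 kip·ft

Tension: T = A_s f_y = 11.5 × 75 = 862.5 kips.
Try a within the flange: a = T/(0.85 f'_c b_f) = 862.5/(0.85 × 4 × 36) = 7.047 in.
a = 7.047 > h_f = 5.5 in: the block extends into the web. Split into flange-overhang and web parts.
C_f = 0.85 f'_c (b_f − b_w) h_f = 0.85 × 4 × (36 − 14.1) × 5.5 = 409.5 kips.
Remaining web compression depth: a_w = (T − C_f)/(0.85 f'_c b_w) = (862.5 − 409.5)/(0.85 × 4 × 14.1) = 9.449 in.
M_n = C_f(d − h_f/2) + (T − C_f)(d − a_w/2) = 409.5 × (28.4 − 2.75) + 453 × (28.4 − 4.7245) = 10503.7 + 10725.0 = 21228.7 kip·in.
M_n = 21228.7/12 = 1769.06 kip·ft.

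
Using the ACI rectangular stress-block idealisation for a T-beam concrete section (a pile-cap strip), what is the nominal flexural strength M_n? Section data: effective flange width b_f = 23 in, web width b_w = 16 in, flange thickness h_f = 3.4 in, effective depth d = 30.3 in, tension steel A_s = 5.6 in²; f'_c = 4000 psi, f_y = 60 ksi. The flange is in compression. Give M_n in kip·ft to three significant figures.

Tension: T = A_s f_y = 5.6 × 60 = 336 kips.
Try a within the flange: a = T/(0.85 f'_c b_f) = 336/(0.85 × 4 × 23) = 4.297 in.
a = 4.297 > h_f = 3.4 in: the block extends into the web. Split into flange-overhang and web parts.
C_f = 0.85 f'_c (b_f − b_w) h_f = 0.85 × 4 × (23 − 16) × 3.4 = 80.9 kips.
Remaining web compression depth: a_w = (T − C_f)/(0.85 f'_c b_w) = (336 − 80.9)/(0.85 × 4 × 16) = 4.689 in.
M_n = C_f(d − h_f/2) + (T − C_f)(d − a_w/2) = 80.9 × (30.3 − 1.7) + 255.1 × (30.3 − 2.3445) = 2313.7 + 7131.4 = 9445.1 kip·in.
M_n = 9445.1/12 = 787.09 kip·ft.

M_n ≈ 787 kip·ft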